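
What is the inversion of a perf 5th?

P4

Interval numbers invert to sum to nine: 5 + 4 = 9, so a fifth inverts to a fourth.
The quality also flips — perfect stays perfect — giving a perfect fourth.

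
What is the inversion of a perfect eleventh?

First reduce the compound perfect eleventh to its simple form, a perfect fourth.
Inverted interval numbers add to nine, so a fourth pairs with a fifth (4 + 5 = 9).
And perfect stays perfect under inversion, so we get a perfect fifth.

perfect fifth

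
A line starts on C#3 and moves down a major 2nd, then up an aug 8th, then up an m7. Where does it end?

A#4

C#3 down a major second → B2 (2 semitones).
B2 up an augmented octave → B#3 (13 semitones).
A minor seventh up from B#3 is A#4.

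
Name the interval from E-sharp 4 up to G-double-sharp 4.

E to G spans three letter names (E-F-G) — that makes it a third of some quality.
E#4 to G##4 is 4 semitones, matching the major third exactly, so the quality is major.

M3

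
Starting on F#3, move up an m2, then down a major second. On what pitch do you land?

Up a minor second from F#3: G3 (1 semitone up).
A major second down from G3 is F3.

F3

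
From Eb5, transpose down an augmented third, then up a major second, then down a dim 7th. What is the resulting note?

Eb4

Eb5 down an augmented third → Cbb5 (5 semitones).
Up a major second from Cbb5: Dbb5 (2 semitones up).
Down a diminished seventh from Dbb5: Eb4 (9 semitones down).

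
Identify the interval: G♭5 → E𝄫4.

Descending from Gb5 to Ebb4 is the same interval as ascending Ebb4 to Gb5.
E to G spans three letter names (E-F-G), plus an octave, so the interval is some kind of tenth.
Ebb4 to Gb5 is 16 semitones, matching the major tenth exactly, so the quality is major.
(Equivalently, a compound major third: a major third plus an octave.)

M10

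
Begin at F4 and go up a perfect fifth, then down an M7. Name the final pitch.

A perfect fifth up from F4 is C5.
Down a major seventh from C5: Db4 (11 semitones down).

Db4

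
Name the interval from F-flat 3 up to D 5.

F to D spans six letter names (F-G-A-B-C-D), plus an octave: a thirteenth.
Fb3 to D5 spans 22 semitones — one semitone wider than the major thirteenth (21) — giving an augmented thirteenth.
(Equivalently, a compound augmented sixth: an augmented sixth plus an octave.)

A13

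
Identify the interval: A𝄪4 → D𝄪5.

perfect fourth

A to D spans four letter names (A-B-C-D): a fourth.
Counting semitones, A##4→D##5 is 5, which is the perfect fourth.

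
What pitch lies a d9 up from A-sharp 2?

B-flat 3

Two letters up from A (plus an octave) reaches B.
A diminished ninth spans 12 semitones, so from A#2 the target pitch is Bb3.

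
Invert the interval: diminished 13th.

augmented 3rd

First reduce the compound diminished thirteenth to its simple form, a diminished sixth.
Interval numbers invert to sum to nine: 6 + 3 = 9, so a sixth inverts to a third.
And diminished becomes augmented under inversion, so we get an augmented third.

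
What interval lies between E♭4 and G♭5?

E to G spans three letter names (E-F-G), plus an octave — that makes it a tenth of some quality.
At 15 semitones, Eb4→Gb5 falls one short of a major tenth: minor.
(Equivalently, a compound minor third: a minor third plus an octave.)

minor tenth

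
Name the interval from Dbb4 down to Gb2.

Descending from Dbb4 to Gb2 is the same interval as ascending Gb2 to Dbb4.
G to D spans five letter names (G-A-B-C-D), plus an octave, so the interval is some kind of twelfth.
The perfect twelfth is 19 semitones; here we have 18, one semitone narrower: diminished.
(Equivalently, a compound diminished fifth: a diminished fifth plus an octave.)

diminished twelfth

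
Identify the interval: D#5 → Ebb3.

Descending from D#5 to Ebb3 is the same interval as ascending Ebb3 to D#5.
E to D spans seven letter names (E-F-G-A-B-C-D), plus an octave — that makes it a fourteenth of some quality.
Ebb3 to D#5 spans 25 semitones — two semitones wider than the major fourteenth (23) — giving a doubly augmented fourteenth.
(Equivalently, a compound doubly augmented seventh: a doubly augmented seventh plus an octave.)

doubly augmented fourteenth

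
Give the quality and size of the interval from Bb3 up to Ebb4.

d4

B to E spans four letter names (B-C-D-E), so the interval is some kind of fourth.
The perfect fourth is 5 semitones; here we have 4, one semitone narrower: diminished.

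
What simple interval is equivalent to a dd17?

Take out 2 octaves (14 from the number): 17 − 14 = 3.
Quality carries through unchanged, so the simple form is a doubly diminished third.

doubly diminished third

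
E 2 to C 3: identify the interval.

E to C spans six letter names (E-F-G-A-B-C): a sixth.
A major sixth would be 9 semitones, but E2 to C3 is 8 — one semitone narrower, making it a minor sixth.

minor sixth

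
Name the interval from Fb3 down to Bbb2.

P5

Descending from Fb3 to Bbb2 is the same interval as ascending Bbb2 to Fb3.
B to F spans five letter names (B-C-D-E-F) — that makes it a fifth of some quality.
Bbb2 to Fb3 is 7 semitones, matching the perfect fifth exactly, so the quality is perfect.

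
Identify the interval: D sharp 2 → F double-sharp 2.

M3

D to F spans three letter names (D-E-F), so the interval is some kind of third.
D#2 to F##2 is 4 semitones, matching the major third exactly, so the quality is major.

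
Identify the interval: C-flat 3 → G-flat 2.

P4

Descending from Cb3 to Gb2 is the same interval as ascending Gb2 to Cb3.
G to C spans four letter names (G-A-B-C) — that makes it a fourth of some quality.
Gb2 to Cb3 is 5 semitones, matching the perfect fourth exactly, so the quality is perfect.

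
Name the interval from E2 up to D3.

E to D spans seven letter names (E-F-G-A-B-C-D), so the interval is some kind of seventh.
At 10 semitones, E2→D3 falls one short of a major seventh: minor.

minor seventh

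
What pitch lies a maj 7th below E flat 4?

F flat 3

The seventh takes the letter from E down to F.
A major seventh spans 11 semitones, so from Eb4 the target pitch is Fb3.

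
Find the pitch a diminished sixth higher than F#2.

Db3

Counting six letter names up from F lands on D.
A diminished sixth is 7 semitones; 7 semitones up from F#2 gives Db3.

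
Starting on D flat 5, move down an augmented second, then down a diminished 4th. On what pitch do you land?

An augmented second down from Db5 is Cbb5.
A diminished fourth down from Cbb5 is Gb4.

G flat 4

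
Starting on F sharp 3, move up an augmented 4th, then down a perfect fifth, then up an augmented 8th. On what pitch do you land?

E double-sharp 4

Up an augmented fourth from F#3: B#3 (6 semitones up).
B#3 down a perfect fifth → E#3 (7 semitones).
E#3 up an augmented octave → E##4 (13 semitones).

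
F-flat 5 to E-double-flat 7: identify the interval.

F to E spans seven letter names (F-G-A-B-C-D-E), plus an octave, so the interval is some kind of fourteenth.
At 22 semitones, Fb5→Ebb7 falls one short of a major fourteenth: minor.
(Equivalently, a compound minor seventh: a minor seventh plus an octave.)

minor fourteenth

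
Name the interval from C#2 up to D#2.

C to D spans two letter names (C-D) — that makes it a second of some quality.
C#2 to D#2 is 2 semitones, matching the major second exactly, so the quality is major.

major second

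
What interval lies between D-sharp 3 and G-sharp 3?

P4

D to G spans four letter names (D-E-F-G), so the interval is some kind of fourth.
The perfect fourth spans 5 semitones, and D#3 to G#3 is exactly 5 semitones — so this is a perfect fourth.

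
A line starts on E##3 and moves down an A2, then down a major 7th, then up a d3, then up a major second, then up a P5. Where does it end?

Eb3

An augmented second down from E##3 is D#3.
A major seventh down from D#3 is E2.
Up a diminished third from E2: Gb2 (2 semitones up).
A major second up from Gb2 is Ab2.
A perfect fifth up from Ab2 is Eb3.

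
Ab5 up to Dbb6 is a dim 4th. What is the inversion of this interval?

augmented 5th

Interval numbers invert to sum to nine: 4 + 5 = 9, so a fourth inverts to a fifth.
And diminished becomes augmented under inversion, so we get an augmented fifth.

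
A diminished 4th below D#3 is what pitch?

A##2

Counting four letter names down from D lands on A.
A diminished fourth spans 4 semitones, so from D#3 the target pitch is A##2.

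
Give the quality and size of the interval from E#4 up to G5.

diminished tenth

E to G spans three letter names (E-F-G), plus an octave: a tenth.
A major tenth would be 16 semitones; E#4 to G5 is 14, two semitones narrower, so the interval is diminished.
(Equivalently, a compound diminished third: a diminished third plus an octave.)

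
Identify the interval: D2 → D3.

perfect octave

D to D is the same letter name, plus an octave — that makes it an octave of some quality.
D2 to D3 is 12 semitones, matching the perfect octave exactly, so the quality is perfect.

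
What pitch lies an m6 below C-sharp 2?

E-sharp 1

Six letter names down from C: E.
A minor sixth spans 8 semitones, so from C#2 the target pitch is E#1.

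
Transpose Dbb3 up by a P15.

The letter stays D (same as the start), shifted two octaves up.
Moving 24 semitones up from Dbb3 (the size of a perfect fifteenth) reaches Dbb5.

Dbb5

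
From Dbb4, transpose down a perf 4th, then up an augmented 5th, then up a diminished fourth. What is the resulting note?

Abb4

Down a perfect fourth from Dbb4: Abb3 (5 semitones down).
An augmented fifth up from Abb3 is Eb4.
Up a diminished fourth from Eb4: Abb4 (4 semitones up).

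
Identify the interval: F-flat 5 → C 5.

Descending from Fb5 to C5 is the same interval as ascending C5 to Fb5.
C to F spans four letter names (C-D-E-F), so the interval is some kind of fourth.
A perfect fourth would be 5 semitones; C5 to Fb5 is 4, one semitone narrower, so the interval is diminished.

diminished fourth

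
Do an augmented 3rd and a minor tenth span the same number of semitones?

5 semitones (augmented third) vs 15 semitones (minor tenth): not equal.

No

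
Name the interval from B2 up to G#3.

B to G spans six letter names (B-C-D-E-F-G): a sixth.
Counting semitones, B2→G#3 is 9, which is the major sixth.

M6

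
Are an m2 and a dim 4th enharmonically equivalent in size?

A minor second is 1 semitone but a diminished fourth is 4 semitones — different sizes.

No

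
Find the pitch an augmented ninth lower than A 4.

G flat 3

Counting two letter names plus an octave down from A lands on G.
An augmented ninth spans 15 semitones, so from A4 the target pitch is Gb3.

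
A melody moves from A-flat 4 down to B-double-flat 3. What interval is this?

major seventh

Descending from Ab4 to Bbb3 is the same interval as ascending Bbb3 to Ab4.
B to A spans seven letter names (B-C-D-E-F-G-A), so the interval is some kind of seventh.
Bbb3 to Ab4 is 11 semitones, matching the major seventh exactly, so the quality is major.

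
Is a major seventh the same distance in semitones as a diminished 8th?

Yes

Both span 11 semitones: a major seventh and a diminished octave are the same chromatic distance.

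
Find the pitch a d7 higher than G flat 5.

Counting seven letter names up from G lands on F.
A diminished seventh is 9 semitones; 9 semitones up from Gb5 gives Fbb6.

F double-flat 6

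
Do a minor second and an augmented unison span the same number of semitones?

Yes

Both span 1 semitone: a minor second and an augmented unison are the same chromatic distance.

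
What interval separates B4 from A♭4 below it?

Descending from B4 to Ab4 is the same interval as ascending Ab4 to B4.
A to B spans two letter names (A-B), so the interval is some kind of second.
Ab4 to B4 spans 3 semitones — one semitone wider than the major second (2) — giving an augmented second.

augmented second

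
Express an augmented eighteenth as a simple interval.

Subtracting seven from the interval number removes an octave: 18 − 14 = 4.
That makes an augmented eighteenth a compound augmented fourth — 2 octaves plus an augmented fourth.

augmented fourth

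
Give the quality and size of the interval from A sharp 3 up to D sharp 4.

A to D spans four letter names (A-B-C-D): a fourth.
A#3 to D#4 is 5 semitones, matching the perfect fourth exactly, so the quality is perfect.

perfect fourth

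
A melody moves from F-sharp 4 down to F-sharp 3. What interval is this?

perfect 8th

Descending from F#4 to F#3 is the same interval as ascending F#3 to F#4.
F to F is the same letter name, plus an octave: an octave.
F#3 to F#4 is 12 semitones, matching the perfect octave exactly, so the quality is perfect.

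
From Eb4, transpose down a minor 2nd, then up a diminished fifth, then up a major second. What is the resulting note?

Bb4

Down a minor second from Eb4: D4 (1 semitone down).
Up a diminished fifth from D4: Ab4 (6 semitones up).
Ab4 up a major second → Bb4 (2 semitones).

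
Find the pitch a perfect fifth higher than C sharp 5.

G sharp 5

The fifth takes the letter from C up to G.
A perfect fifth is 7 semitones; 7 semitones up from C#5 gives G#5.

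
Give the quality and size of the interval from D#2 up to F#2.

m3

D to F spans three letter names (D-E-F): a third.
At 3 semitones, D#2→F#2 falls one short of a major third: minor.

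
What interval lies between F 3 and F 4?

perfect octave

F to F is the same letter name, plus an octave: an octave.
Counting semitones, F3→F4 is 12, which is the perfect octave.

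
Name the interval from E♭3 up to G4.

E to G spans three letter names (E-F-G), plus an octave: a tenth.
Counting semitones, Eb3→G4 is 16, which is the major tenth.
(Equivalently, a compound major third: a major third plus an octave.)

major tenth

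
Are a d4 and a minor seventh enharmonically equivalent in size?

No

A diminished fourth spans 4 semitones; a minor seventh spans 10 semitones. They differ by 6.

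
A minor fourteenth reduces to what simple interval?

Take out an octave (7 from the number): 14 − 7 = 7.
Quality carries through unchanged, so the simple form is a minor seventh.

m7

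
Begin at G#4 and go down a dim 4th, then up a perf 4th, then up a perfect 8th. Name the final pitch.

G##5

A diminished fourth down from G#4 is D##4.
A perfect fourth up from D##4 is G##4.
Up a perfect octave from G##4: G##5 (12 semitones up).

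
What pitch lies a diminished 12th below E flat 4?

Counting five letter names plus an octave down from E lands on A.
A diminished twelfth is 18 semitones; 18 semitones down from Eb4 gives A2.

A 2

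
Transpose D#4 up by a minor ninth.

E5

Two letters up from D (plus an octave) reaches E.
A minor ninth is 13 semitones; 13 semitones up from D#4 gives E5.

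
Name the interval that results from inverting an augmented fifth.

d4

The rule of nine gives the new number: 9 − 5 = 4, so a fifth becomes a fourth.
And augmented becomes diminished under inversion, so we get a diminished fourth.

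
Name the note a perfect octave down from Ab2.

Ab1

For an octave the letter name doesn't change: still A, an octave down.
Moving 12 semitones down from Ab2 (the size of a perfect octave) reaches Ab1.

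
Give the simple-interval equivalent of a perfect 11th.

Take out an octave (7 from the number): 11 − 7 = 4.
Quality carries through unchanged, so the simple form is a perfect fourth.

perfect 4th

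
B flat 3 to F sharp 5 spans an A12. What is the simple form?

augmented 5th

Take out an octave (7 from the number): 12 − 7 = 5.
So an augmented twelfth is an octave plus an augmented fifth. The quality is unchanged.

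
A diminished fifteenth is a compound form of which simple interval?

d8

Subtracting seven from the interval number removes an octave: 15 − 7 = 8.
So a diminished fifteenth is an octave plus a diminished octave. The quality is unchanged.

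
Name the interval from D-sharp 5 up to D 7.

diminished fifteenth

D to D is the same letter name, plus 2 octaves: a fifteenth.
A perfect fifteenth would be 24 semitones; D#5 to D7 is 23, one semitone narrower, so the interval is diminished.
(Equivalently, a compound diminished octave: a diminished octave plus an octave.)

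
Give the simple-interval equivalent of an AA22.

doubly augmented 8th

Take out 2 octaves (14 from the number): 22 − 14 = 8.
That makes a doubly augmented twenty-second a compound doubly augmented octave — 2 octaves plus a doubly augmented octave.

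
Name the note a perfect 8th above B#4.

B#5

For an octave the letter name doesn't change: still B, an octave up.
Moving 12 semitones up from B#4 (the size of a perfect octave) reaches B#5.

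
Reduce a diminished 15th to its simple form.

d8

Each octave removed subtracts seven from the number: 15 − 7 = 8.
So a diminished fifteenth is an octave plus a diminished octave. The quality is unchanged.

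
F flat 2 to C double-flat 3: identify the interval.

diminished 5th

F to C spans five letter names (F-G-A-B-C): a fifth.
Fb2 to Cbb3 spans 6 semitones — one semitone narrower than the perfect fifth (7) — giving a diminished fifth.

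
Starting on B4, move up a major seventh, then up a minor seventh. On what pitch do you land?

B4 up a major seventh → A#5 (11 semitones).
Up a minor seventh from A#5: G#6 (10 semitones up).

G#6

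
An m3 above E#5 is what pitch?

G#5

Counting three letter names up from E lands on G.
Moving 3 semitones up from E#5 (the size of a minor third) reaches G#5.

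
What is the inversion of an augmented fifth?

Interval numbers invert to sum to nine: 5 + 4 = 9, so a fifth inverts to a fourth.
And augmented becomes diminished under inversion, so we get a diminished fourth.

diminished 4th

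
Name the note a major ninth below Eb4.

Db3

Counting two letter names plus an octave down from E lands on D.
A major ninth is 14 semitones; 14 semitones down from Eb4 gives Db3.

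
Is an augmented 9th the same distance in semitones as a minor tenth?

An augmented ninth spans 15 semitones, and a minor tenth also spans 15 semitones — they're enharmonic.

Yes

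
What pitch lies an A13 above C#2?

Counting six letter names plus an octave up from C lands on A.
Moving 22 semitones up from C#2 (the size of an augmented thirteenth) reaches A##3.

A##3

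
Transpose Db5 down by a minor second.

C5

The second takes the letter from D down to C.
A minor second is 1 semitone; 1 semitone down from Db5 gives C5.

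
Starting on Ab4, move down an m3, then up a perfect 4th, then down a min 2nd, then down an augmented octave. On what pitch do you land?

Ab4 down a minor third → F4 (3 semitones).
A perfect fourth up from F4 is Bb4.
Bb4 down a minor second → A4 (1 semitone).
An augmented octave down from A4 is Ab3.

Ab3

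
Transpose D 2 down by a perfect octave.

D 1

An octave keeps the letter name D, an octave down from D.
A perfect octave is 12 semitones; 12 semitones down from D2 gives D1.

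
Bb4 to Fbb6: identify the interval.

doubly diminished twelfth

B to F spans five letter names (B-C-D-E-F), plus an octave, so the interval is some kind of twelfth.
The perfect twelfth is 19 semitones; here we have 17, two semitones narrower: doubly diminished.
(Equivalently, a compound doubly diminished fifth: a doubly diminished fifth plus an octave.)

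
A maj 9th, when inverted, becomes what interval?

First reduce the compound major ninth to its simple form, a major second.
Interval numbers invert to sum to nine: 2 + 7 = 9, so a second inverts to a seventh.
And major becomes minor under inversion, so we get a minor seventh.

minor 7th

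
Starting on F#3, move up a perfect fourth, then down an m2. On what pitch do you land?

F#3 up a perfect fourth → B3 (5 semitones).
Down a minor second from B3: A#3 (1 semitone down).

A#3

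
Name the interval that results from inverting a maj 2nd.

minor 7th

Interval numbers invert to sum to nine: 2 + 7 = 9, so a second inverts to a seventh.
Quality inverts too: major becomes minor. That makes the inversion a minor seventh.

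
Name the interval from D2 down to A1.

perfect fourth

Descending from D2 to A1 is the same interval as ascending A1 to D2.
A to D spans four letter names (A-B-C-D), so the interval is some kind of fourth.
The perfect fourth spans 5 semitones, and A1 to D2 is exactly 5 semitones — so this is a perfect fourth.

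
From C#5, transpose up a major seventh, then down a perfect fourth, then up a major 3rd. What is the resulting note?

A##5

Up a major seventh from C#5: B#5 (11 semitones up).
Down a perfect fourth from B#5: F##5 (5 semitones down).
F##5 up a major third → A##5 (4 semitones).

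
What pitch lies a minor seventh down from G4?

A3

The seventh takes the letter from G down to A.
A minor seventh is 10 semitones; 10 semitones down from G4 gives A3.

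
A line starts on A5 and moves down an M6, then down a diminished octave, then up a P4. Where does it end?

Down a major sixth from A5: C5 (9 semitones down).
Down a diminished octave from C5: C#4 (11 semitones down).
A perfect fourth up from C#4 is F#4.

F#4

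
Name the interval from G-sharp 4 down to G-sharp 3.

Descending from G#4 to G#3 is the same interval as ascending G#3 to G#4.
G to G is the same letter name, plus an octave — that makes it an octave of some quality.
Counting semitones, G#3→G#4 is 12, which is the perfect octave.

perfect octave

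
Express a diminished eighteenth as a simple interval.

d4

Subtracting seven from the interval number removes an octave: 18 − 14 = 4.
That makes a diminished eighteenth a compound diminished fourth — 2 octaves plus a diminished fourth.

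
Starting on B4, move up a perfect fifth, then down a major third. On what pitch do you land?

Up a perfect fifth from B4: F#5 (7 semitones up).
F#5 down a major third → D5 (4 semitones).

D5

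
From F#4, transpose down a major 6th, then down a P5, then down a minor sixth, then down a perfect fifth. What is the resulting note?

B1

Down a major sixth from F#4: A3 (9 semitones down).
Down a perfect fifth from A3: D3 (7 semitones down).
A minor sixth down from D3 is F#2.
Down a perfect fifth from F#2: B1 (7 semitones down).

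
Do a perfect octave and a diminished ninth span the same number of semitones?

Yes

Both span 12 semitones: a perfect octave and a diminished ninth are the same chromatic distance.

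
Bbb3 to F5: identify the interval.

B to F spans five letter names (B-C-D-E-F), plus an octave — that makes it a twelfth of some quality.
Bbb3 to F5 spans 20 semitones — one semitone wider than the perfect twelfth (19) — giving an augmented twelfth.
(Equivalently, a compound augmented fifth: an augmented fifth plus an octave.)

augmented twelfth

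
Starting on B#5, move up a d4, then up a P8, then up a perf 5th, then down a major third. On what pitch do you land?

G7

A diminished fourth up from B#5 is E6.
E6 up a perfect octave → E7 (12 semitones).
Up a perfect fifth from E7: B7 (7 semitones up).
B7 down a major third → G7 (4 semitones).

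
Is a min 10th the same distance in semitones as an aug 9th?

A minor tenth = 15 semitones = an augmented ninth; enharmonically equal.

Yes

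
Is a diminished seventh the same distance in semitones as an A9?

No

A diminished seventh spans 9 semitones; an augmented ninth spans 15 semitones. They differ by 6.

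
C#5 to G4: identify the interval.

Descending from C#5 to G4 is the same interval as ascending G4 to C#5.
G to C spans four letter names (G-A-B-C): a fourth.
A perfect fourth would be 5 semitones; G4 to C#5 is 6, one semitone wider, so the interval is augmented.

augmented 4th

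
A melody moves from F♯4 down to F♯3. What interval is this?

Descending from F#4 to F#3 is the same interval as ascending F#3 to F#4.
F to F is the same letter name, plus an octave: an octave.
F#3 to F#4 is 12 semitones, matching the perfect octave exactly, so the quality is perfect.

perfect octave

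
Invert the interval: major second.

Inverted interval numbers add to nine, so a second pairs with a seventh (2 + 7 = 9).
The quality also flips — major becomes minor — giving a minor seventh.

minor seventh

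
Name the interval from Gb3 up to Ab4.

G to A spans two letter names (G-A), plus an octave: a ninth.
The major ninth spans 14 semitones, and Gb3 to Ab4 is exactly 14 semitones — so this is a major ninth.
(Equivalently, a compound major second: a major second plus an octave.)

major 9th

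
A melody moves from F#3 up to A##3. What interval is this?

A3

F to A spans three letter names (F-G-A) — that makes it a third of some quality.
The major third is 4 semitones; here we have 5, one semitone wider: augmented.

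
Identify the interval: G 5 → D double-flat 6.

doubly diminished fifth

G to D spans five letter names (G-A-B-C-D) — that makes it a fifth of some quality.
G5 to Dbb6 spans 5 semitones — two semitones narrower than the perfect fifth (7) — giving a doubly diminished fifth.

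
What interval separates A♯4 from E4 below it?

augmented 4th

Descending from A#4 to E4 is the same interval as ascending E4 to A#4.
E to A spans four letter names (E-F-G-A) — that makes it a fourth of some quality.
The perfect fourth is 5 semitones; here we have 6, one semitone wider: augmented.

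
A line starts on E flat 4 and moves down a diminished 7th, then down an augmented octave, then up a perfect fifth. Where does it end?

A diminished seventh down from Eb4 is F#3.
An augmented octave down from F#3 is F2.
Up a perfect fifth from F2: C3 (7 semitones up).

C 3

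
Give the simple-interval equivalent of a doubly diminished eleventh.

dd4

Take out an octave (7 from the number): 11 − 7 = 4.
That makes a doubly diminished eleventh a compound doubly diminished fourth — an octave plus a doubly diminished fourth.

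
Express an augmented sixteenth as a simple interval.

Subtracting seven from the interval number removes an octave: 16 − 14 = 2.
That makes an augmented sixteenth a compound augmented second — 2 octaves plus an augmented second.

augmented 2nd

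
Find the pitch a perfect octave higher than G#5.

G#6

The letter stays G (same as the start), shifted an octave up.
A perfect octave spans 12 semitones, so from G#5 the target pitch is G#6.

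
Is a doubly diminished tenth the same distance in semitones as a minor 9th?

Both span 13 semitones: a doubly diminished tenth and a minor ninth are the same chromatic distance.

Yes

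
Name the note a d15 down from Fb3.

The letter stays F (same as the start), shifted two octaves down.
A diminished fifteenth spans 23 semitones, so from Fb3 the target pitch is F1.

F1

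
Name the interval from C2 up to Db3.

C to D spans two letter names (C-D), plus an octave — that makes it a ninth of some quality.
A major ninth would be 14 semitones, but C2 to Db3 is 13 — one semitone narrower, making it a minor ninth.
(Equivalently, a compound minor second: a minor second plus an octave.)

minor 9th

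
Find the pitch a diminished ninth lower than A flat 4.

Two letters down from A (plus an octave) reaches G.
A diminished ninth is 12 semitones; 12 semitones down from Ab4 gives G#3.

G sharp 3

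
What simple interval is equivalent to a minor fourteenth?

m7

Each octave removed subtracts seven from the number: 14 − 7 = 7.
Quality carries through unchanged, so the simple form is a minor seventh.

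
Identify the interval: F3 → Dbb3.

augmented 3rd

Descending from F3 to Dbb3 is the same interval as ascending Dbb3 to F3.
D to F spans three letter names (D-E-F) — that makes it a third of some quality.
Dbb3 to F3 spans 5 semitones — one semitone wider than the major third (4) — giving an augmented third.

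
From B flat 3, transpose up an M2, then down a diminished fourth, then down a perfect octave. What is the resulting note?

G sharp 2

A major second up from Bb3 is C4.
Down a diminished fourth from C4: G#3 (4 semitones down).
Down a perfect octave from G#3: G#2 (12 semitones down).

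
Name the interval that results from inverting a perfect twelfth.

P4

First reduce the compound perfect twelfth to its simple form, a perfect fifth.
Inverted interval numbers add to nine, so a fifth pairs with a fourth (5 + 4 = 9).
The quality also flips — perfect stays perfect — giving a perfect fourth.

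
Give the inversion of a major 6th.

minor third

The rule of nine gives the new number: 9 − 6 = 3, so a sixth becomes a third.
And major becomes minor under inversion, so we get a minor third.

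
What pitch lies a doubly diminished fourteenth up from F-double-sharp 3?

E-flat 5

Seven letters up from F (plus an octave) reaches E.
A doubly diminished fourteenth spans 20 semitones, so from F##3 the target pitch is Eb5.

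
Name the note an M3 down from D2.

Bb1

Three letter names down from D: B.
A major third is 4 semitones; 4 semitones down from D2 gives Bb1.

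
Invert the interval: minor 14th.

First reduce the compound minor fourteenth to its simple form, a minor seventh.
The rule of nine gives the new number: 9 − 7 = 2, so a seventh becomes a second.
Quality inverts too: minor becomes major. That makes the inversion a major second.

major second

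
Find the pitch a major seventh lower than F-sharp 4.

G 3

Seven letter names down from F: G.
A major seventh is 11 semitones; 11 semitones down from F#4 gives G3.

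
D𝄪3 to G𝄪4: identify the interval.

D to G spans four letter names (D-E-F-G), plus an octave — that makes it an eleventh of some quality.
The perfect eleventh spans 17 semitones, and D##3 to G##4 is exactly 17 semitones — so this is a perfect eleventh.
(Equivalently, a compound perfect fourth: a perfect fourth plus an octave.)

P11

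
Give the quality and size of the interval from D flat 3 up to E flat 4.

M9

D to E spans two letter names (D-E), plus an octave — that makes it a ninth of some quality.
Counting semitones, Db3→Eb4 is 14, which is the major ninth.
(Equivalently, a compound major second: a major second plus an octave.)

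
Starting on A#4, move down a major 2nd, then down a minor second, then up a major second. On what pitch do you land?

G##4

A#4 down a major second → G#4 (2 semitones).
Down a minor second from G#4: F##4 (1 semitone down).
A major second up from F##4 is G##4.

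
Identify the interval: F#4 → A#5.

major tenth

F to A spans three letter names (F-G-A), plus an octave, so the interval is some kind of tenth.
The major tenth spans 16 semitones, and F#4 to A#5 is exactly 16 semitones — so this is a major tenth.
(Equivalently, a compound major third: a major third plus an octave.)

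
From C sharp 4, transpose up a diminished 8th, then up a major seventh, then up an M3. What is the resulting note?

A diminished octave up from C#4 is C5.
A major seventh up from C5 is B5.
A major third up from B5 is D#6.

D sharp 6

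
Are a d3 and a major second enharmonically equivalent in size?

Yes

Both span 2 semitones: a diminished third and a major second are the same chromatic distance.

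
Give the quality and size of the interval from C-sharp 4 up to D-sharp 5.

major 9th

C to D spans two letter names (C-D), plus an octave: a ninth.
C#4 to D#5 is 14 semitones, matching the major ninth exactly, so the quality is major.
(Equivalently, a compound major second: a major second plus an octave.)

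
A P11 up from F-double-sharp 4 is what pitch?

B-sharp 5

Four letters up from F (plus an octave) reaches B.
Moving 17 semitones up from F##4 (the size of a perfect eleventh) reaches B#5.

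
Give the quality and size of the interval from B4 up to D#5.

M3

B to D spans three letter names (B-C-D), so the interval is some kind of third.
The major third spans 4 semitones, and B4 to D#5 is exactly 4 semitones — so this is a major third.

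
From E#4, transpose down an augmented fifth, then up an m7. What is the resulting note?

G4

An augmented fifth down from E#4 is A3.
A minor seventh up from A3 is G4.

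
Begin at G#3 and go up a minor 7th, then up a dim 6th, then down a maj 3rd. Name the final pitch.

Bbb4

Up a minor seventh from G#3: F#4 (10 semitones up).
A diminished sixth up from F#4 is Db5.
Db5 down a major third → Bbb4 (4 semitones).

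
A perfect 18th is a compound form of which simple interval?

Take out 2 octaves (14 from the number): 18 − 14 = 4.
That makes a perfect eighteenth a compound perfect fourth — 2 octaves plus a perfect fourth.

perfect 4th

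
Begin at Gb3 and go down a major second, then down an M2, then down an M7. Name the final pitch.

Fbb2

Down a major second from Gb3: Fb3 (2 semitones down).
Down a major second from Fb3: Ebb3 (2 semitones down).
Ebb3 down a major seventh → Fbb2 (11 semitones).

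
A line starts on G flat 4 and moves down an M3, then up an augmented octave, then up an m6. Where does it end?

Down a major third from Gb4: Ebb4 (4 semitones down).
An augmented octave up from Ebb4 is Eb5.
Eb5 up a minor sixth → Cb6 (8 semitones).

C flat 6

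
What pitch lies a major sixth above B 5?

G-sharp 6

Six letter names up from B: G.
A major sixth is 9 semitones; 9 semitones up from B5 gives G#6.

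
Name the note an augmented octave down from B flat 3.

B double-flat 2

An octave keeps the letter name B, an octave down from B.
Moving 13 semitones down from Bb3 (the size of an augmented octave) reaches Bbb2.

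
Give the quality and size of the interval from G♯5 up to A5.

G to A spans two letter names (G-A), so the interval is some kind of second.
G#5 to A5 is 1 semitone, a half step short of the major second (2), so this is minor.

minor second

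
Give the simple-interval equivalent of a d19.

Subtracting seven from the interval number removes an octave: 19 − 14 = 5.
That makes a diminished nineteenth a compound diminished fifth — 2 octaves plus a diminished fifth.

d5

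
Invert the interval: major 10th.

First reduce the compound major tenth to its simple form, a major third.
Interval numbers invert to sum to nine: 3 + 6 = 9, so a third inverts to a sixth.
The quality also flips — major becomes minor — giving a minor sixth.

m6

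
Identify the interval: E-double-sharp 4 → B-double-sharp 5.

E to B spans five letter names (E-F-G-A-B), plus an octave: a twelfth.
Counting semitones, E##4→B##5 is 19, which is the perfect twelfth.
(Equivalently, a compound perfect fifth: a perfect fifth plus an octave.)

perfect twelfth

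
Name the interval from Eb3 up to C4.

E to C spans six letter names (E-F-G-A-B-C): a sixth.
Eb3 to C4 is 9 semitones, matching the major sixth exactly, so the quality is major.

major 6th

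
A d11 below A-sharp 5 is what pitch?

Counting four letter names plus an octave down from A lands on E.
A diminished eleventh spans 16 semitones, so from A#5 the target pitch is E##4.

E-double-sharp 4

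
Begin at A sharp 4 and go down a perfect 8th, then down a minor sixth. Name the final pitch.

Down a perfect octave from A#4: A#3 (12 semitones down).
Down a minor sixth from A#3: C##3 (8 semitones down).

C double-sharp 3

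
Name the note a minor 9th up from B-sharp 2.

C-sharp 4

Counting two letter names plus an octave up from B lands on C.
A minor ninth is 13 semitones; 13 semitones up from B#2 gives C#4.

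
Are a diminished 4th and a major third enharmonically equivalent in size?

A diminished fourth = 4 semitones = a major third; enharmonically equal.

Yes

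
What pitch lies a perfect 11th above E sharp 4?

Four letters up from E (plus an octave) reaches A.
A perfect eleventh is 17 semitones; 17 semitones up from E#4 gives A#5.

A sharp 5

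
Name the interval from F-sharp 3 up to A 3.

minor third

F to A spans three letter names (F-G-A) — that makes it a third of some quality.
F#3 to A3 is 3 semitones, a half step short of the major third (4), so this is minor.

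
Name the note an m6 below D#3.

F##2

The sixth takes the letter from D down to F.
Moving 8 semitones down from D#3 (the size of a minor sixth) reaches F##2.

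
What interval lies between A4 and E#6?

A to E spans five letter names (A-B-C-D-E), plus an octave: a twelfth.
A perfect twelfth would be 19 semitones; A4 to E#6 is 20, one semitone wider, so the interval is augmented.
(Equivalently, a compound augmented fifth: an augmented fifth plus an octave.)

A12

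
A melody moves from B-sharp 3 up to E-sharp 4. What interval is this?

perfect fourth

B to E spans four letter names (B-C-D-E) — that makes it a fourth of some quality.
B#3 to E#4 is 5 semitones, matching the perfect fourth exactly, so the quality is perfect.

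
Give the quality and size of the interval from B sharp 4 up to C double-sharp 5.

major second

B to C spans two letter names (B-C): a second.
Counting semitones, B#4→C##5 is 2, which is the major second.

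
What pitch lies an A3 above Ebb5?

G5

Counting three letter names up from E lands on G.
Moving 5 semitones up from Ebb5 (the size of an augmented third) reaches G5.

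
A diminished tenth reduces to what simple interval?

diminished 3rd

Take out an octave (7 from the number): 10 − 7 = 3.
That makes a diminished tenth a compound diminished third — an octave plus a diminished third.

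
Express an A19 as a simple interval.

augmented fifth

Take out 2 octaves (14 from the number): 19 − 14 = 5.
So an augmented nineteenth is 2 octaves plus an augmented fifth. The quality is unchanged.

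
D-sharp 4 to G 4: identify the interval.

D to G spans four letter names (D-E-F-G): a fourth.
The perfect fourth is 5 semitones; here we have 4, one semitone narrower: diminished.

diminished fourth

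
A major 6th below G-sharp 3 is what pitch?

The sixth takes the letter from G down to B.
Moving 9 semitones down from G#3 (the size of a major sixth) reaches B2.

B 2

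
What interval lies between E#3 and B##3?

E to B spans five letter names (E-F-G-A-B) — that makes it a fifth of some quality.
The perfect fifth is 7 semitones; here we have 8, one semitone wider: augmented.

augmented fifth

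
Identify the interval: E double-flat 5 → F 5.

augmented 2nd

E to F spans two letter names (E-F): a second.
A major second would be 2 semitones; Ebb5 to F5 is 3, one semitone wider, so the interval is augmented.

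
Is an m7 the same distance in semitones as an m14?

10 semitones (minor seventh) vs 22 semitones (minor fourteenth): not equal.

No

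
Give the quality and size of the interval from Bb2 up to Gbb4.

B to G spans six letter names (B-C-D-E-F-G), plus an octave, so the interval is some kind of thirteenth.
A major thirteenth would be 21 semitones; Bb2 to Gbb4 is 19, two semitones narrower, so the interval is diminished.
(Equivalently, a compound diminished sixth: a diminished sixth plus an octave.)

diminished thirteenth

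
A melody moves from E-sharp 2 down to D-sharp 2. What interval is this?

Descending from E#2 to D#2 is the same interval as ascending D#2 to E#2.
D to E spans two letter names (D-E), so the interval is some kind of second.
The major second spans 2 semitones, and D#2 to E#2 is exactly 2 semitones — so this is a major second.

major second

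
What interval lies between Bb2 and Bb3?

perfect octave

B to B is the same letter name, plus an octave: an octave.
The perfect octave spans 12 semitones, and Bb2 to Bb3 is exactly 12 semitones — so this is a perfect octave.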